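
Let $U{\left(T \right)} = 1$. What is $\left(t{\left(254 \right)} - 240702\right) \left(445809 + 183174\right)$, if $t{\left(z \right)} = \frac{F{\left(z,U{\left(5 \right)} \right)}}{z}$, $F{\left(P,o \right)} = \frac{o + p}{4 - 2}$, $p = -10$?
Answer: $- \frac{76909918422375}{508} \approx -1.514 \cdot 10^{11}$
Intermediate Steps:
$F{\left(P,o \right)} = -5 + \frac{o}{2}$ ($F{\left(P,o \right)} = \frac{o - 10}{4 - 2} = \frac{-10 + o}{2} = \left(-10 + o\right) \frac{1}{2} = -5 + \frac{o}{2}$)
$t{\left(z \right)} = - \frac{9}{2 z}$ ($t{\left(z \right)} = \frac{-5 + \frac{1}{2} \cdot 1}{z} = \frac{-5 + \frac{1}{2}}{z} = - \frac{9}{2 z}$)
$\left(t{\left(254 \right)} - 240702\right) \left(445809 + 183174\right) = \left(- \frac{9}{2 \cdot 254} - 240702\right) \left(445809 + 183174\right) = \left(\left(- \frac{9}{2}\right) \frac{1}{254} - 240702\right) 628983 = \left(- \frac{9}{508} - 240702\right) 628983 = \left(- \frac{122276625}{508}\right) 628983 = - \frac{76909918422375}{508}$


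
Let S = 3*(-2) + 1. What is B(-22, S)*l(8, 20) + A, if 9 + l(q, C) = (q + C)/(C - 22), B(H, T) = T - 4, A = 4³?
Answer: 271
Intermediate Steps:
A = 64
S = -5 (S = -6 + 1 = -5)
B(H, T) = -4 + T
l(q, C) = -9 + (C + q)/(-22 + C) (l(q, C) = -9 + (q + C)/(C - 22) = -9 + (C + q)/(-22 + C))
B(-22, S)*l(8, 20) + A = (-4 - 5)*((198 + 8 - 8*20)/(-22 + 20)) + 64 = -9*(198 + 8 - 160)/(-2) + 64 = -(-9)*46/2 + 64 = -9*(-23) + 64 = 207 + 64 = 271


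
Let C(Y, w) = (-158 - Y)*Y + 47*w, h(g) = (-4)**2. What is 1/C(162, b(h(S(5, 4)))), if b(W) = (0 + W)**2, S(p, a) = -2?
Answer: -1/39808 ≈ -2.5121e-5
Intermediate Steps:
h(g) = 16
b(W) = W**2
C(Y, w) = 47*w + Y*(-158 - Y) (C(Y, w) = Y*(-158 - Y) + 47*w = 47*w + Y*(-158 - Y))
1/C(162, b(h(S(5, 4)))) = 1/(-1*162**2 - 158*162 + 47*16**2) = 1/(-1*26244 - 25596 + 47*256) = 1/(-26244 - 25596 + 12032) = 1/(-39808) = -1/39808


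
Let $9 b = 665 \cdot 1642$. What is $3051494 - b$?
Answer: $\frac{26371516}{9} \approx 2.9302 \cdot 10^{6}$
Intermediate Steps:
$b = \frac{1091930}{9}$ ($b = \frac{665 \cdot 1642}{9} = \frac{1}{9} \cdot 1091930 = \frac{1091930}{9} \approx 1.2133 \cdot 10^{5}$)
$3051494 - b = 3051494 - \frac{1091930}{9} = \frac{26371516}{9}$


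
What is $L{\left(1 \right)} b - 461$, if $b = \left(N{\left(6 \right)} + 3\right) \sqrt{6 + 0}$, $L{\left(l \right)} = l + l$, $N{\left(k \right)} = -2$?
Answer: $-461 + 2 \sqrt{6} \approx -456.1$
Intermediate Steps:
$L{\left(l \right)} = 2 l$
$b = \sqrt{6}$ ($b = \left(-2 + 3\right) \sqrt{6 + 0} = 1 \sqrt{6} = \sqrt{6} \approx 2.4495$)
$L{\left(1 \right)} b - 461 = 2 \cdot 1 \sqrt{6} - 461 = 2 \sqrt{6} - 461 = -461 + 2 \sqrt{6}$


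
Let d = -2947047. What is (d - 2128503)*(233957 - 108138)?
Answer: -638600625450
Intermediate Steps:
(d - 2128503)*(233957 - 108138) = (-2947047 - 2128503)*(233957 - 108138) = -5075550*125819 = -638600625450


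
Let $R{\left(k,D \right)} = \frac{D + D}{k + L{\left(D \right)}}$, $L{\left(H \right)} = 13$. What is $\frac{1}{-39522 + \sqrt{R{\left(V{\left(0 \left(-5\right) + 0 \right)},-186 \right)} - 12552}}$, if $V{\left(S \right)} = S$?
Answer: $- \frac{12233}{483476520} - \frac{i \sqrt{59059}}{3384335640} \approx -2.5302 \cdot 10^{-5} - 7.1807 \cdot 10^{-8} i$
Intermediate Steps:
$R{\left(k,D \right)} = \frac{2 D}{13 + k}$ ($R{\left(k,D \right)} = \frac{D + D}{k + 13} = \frac{2 D}{13 + k}$)
$\frac{1}{-39522 + \sqrt{R{\left(V{\left(0 \left(-5\right) + 0 \right)},-186 \right)} - 12552}} = \frac{1}{-39522 + \sqrt{2 \left(-186\right) \frac{1}{13 + \left(0 \left(-5\right) + 0\right)} - 12552}} = \frac{1}{-39522 + \sqrt{2 \left(-186\right) \frac{1}{13 + \left(0 + 0\right)} - 12552}} = \frac{1}{-39522 + \sqrt{2 \left(-186\right) \frac{1}{13 + 0} - 12552}} = \frac{1}{-39522 + \sqrt{2 \left(-186\right) \frac{1}{13} - 12552}} = \frac{1}{-39522 + \sqrt{- \frac{372}{13} - 12552}} = \frac{1}{-39522 + \sqrt{- \frac{163548}{13}}} = \frac{1}{-39522 + \frac{6 i \sqrt{59059}}{13}}$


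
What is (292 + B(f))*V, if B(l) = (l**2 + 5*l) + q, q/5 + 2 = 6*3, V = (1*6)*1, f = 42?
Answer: 14076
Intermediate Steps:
V = 6 (V = 6*1 = 6)
q = 80 (q = -10 + 5*(6*3) = -10 + 5*18 = -10 + 90 = 80)
B(l) = 80 + l**2 + 5*l (B(l) = (l**2 + 5*l) + 80 = 80 + l**2 + 5*l)
(292 + B(f))*V = (292 + (80 + 42**2 + 5*42))*6 = (292 + (80 + 1764 + 210))*6 = (292 + 2054)*6 = 2346*6 = 14076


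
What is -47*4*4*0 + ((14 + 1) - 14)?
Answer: 1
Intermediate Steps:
-47*4*4*0 + ((14 + 1) - 14) = -752*0 + (15 - 14) = -47*0 + 1 = 0 + 1 = 1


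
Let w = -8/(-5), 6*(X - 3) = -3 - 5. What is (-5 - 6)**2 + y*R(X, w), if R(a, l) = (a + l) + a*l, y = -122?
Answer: -9043/15 ≈ -602.87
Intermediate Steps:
X = 5/3 (X = 3 + (-3 - 5)/6 = 3 + (1/6)*(-8) = 3 - 4/3 = 5/3 ≈ 1.6667)
w = 8/5 (w = -8*(-1/5) = 8/5 ≈ 1.6000)
R(a, l) = a + l + a*l
(-5 - 6)**2 + y*R(X, w) = (-5 - 6)**2 - 122*(5/3 + 8/5 + (5/3)*(8/5)) = (-11)**2 - 122*(5/3 + 8/5 + 8/3) = 121 - 122*89/15 = 121 - 10858/15 = -9043/15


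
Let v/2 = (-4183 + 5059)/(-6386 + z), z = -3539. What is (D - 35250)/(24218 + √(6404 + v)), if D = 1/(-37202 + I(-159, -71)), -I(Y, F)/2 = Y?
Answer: -156255721894006825/107352049705982384 + 6500805005*√6308126339/107352049705982384 ≈ -1.4507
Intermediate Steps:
I(Y, F) = -2*Y
v = -1752/9925 (v = 2*((-4183 + 5059)/(-6386 - 3539)) = 2*(876/(-9925)) = 2*(876*(-1/9925)) = 2*(-876/9925) = -1752/9925 ≈ -0.17652)
D = -1/36884 (D = 1/(-37202 - 2*(-159)) = 1/(-37202 + 318) = 1/(-36884) = -1/36884 ≈ -2.7112e-5)
(D - 35250)/(24218 + √(6404 + v)) = (-1/36884 - 35250)/(24218 + √(6404 - 1752/9925)) = -1300161001/(36884*(24218 + √(63557948/9925))) = -1300161001/(36884*(24218 + 2*√6308126339/1985))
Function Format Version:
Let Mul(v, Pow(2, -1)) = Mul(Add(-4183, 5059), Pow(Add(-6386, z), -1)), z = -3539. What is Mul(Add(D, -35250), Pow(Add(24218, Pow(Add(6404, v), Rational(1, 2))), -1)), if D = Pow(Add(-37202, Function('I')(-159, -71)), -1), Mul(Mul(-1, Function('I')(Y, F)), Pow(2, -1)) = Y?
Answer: Add(Rational(-156255721894006825, 107352049705982384), Mul(Rational(6500805005, 107352049705982384), Pow(6308126339, Rational(1, 2)))) ≈ -1.4507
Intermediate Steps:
Function('I')(Y, F) = Mul(-2, Y)
v = Rational(-1752, 9925) (v = Mul(2, Mul(Add(-4183, 5059), Pow(Add(-6386, -3539), -1))) = Mul(2, Mul(876, Pow(-9925, -1))) = Mul(2, Mul(876, Rational(-1, 9925))) = Mul(2, Rational(-876, 9925)) = Rational(-1752, 9925) ≈ -0.17652)
D = Rational(-1, 36884) (D = Pow(Add(-37202, Mul(-2, -159)), -1) = Pow(Add(-37202, 318), -1) = Pow(-36884, -1) = Rational(-1, 36884) ≈ -2.7112e-5)
Mul(Add(D, -35250), Pow(Add(24218, Pow(Add(6404, v), Rational(1, 2))), -1)) = Mul(Add(Rational(-1, 36884), -35250), Pow(Add(24218, Pow(Add(6404, Rational(-1752, 9925)), Rational(1, 2))), -1)) = Mul(Rational(-1300161001, 36884), Pow(Add(24218, Pow(Rational(63557948, 9925), Rational(1, 2))), -1)) = Mul(Rational(-1300161001, 36884), Pow(Add(24218, Mul(Rational(2, 1985), Pow(6308126339, Rational(1, 2)))), -1))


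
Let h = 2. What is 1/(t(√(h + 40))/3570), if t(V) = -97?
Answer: -3570/97 ≈ -36.804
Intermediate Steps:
1/(t(√(h + 40))/3570) = 1/(-97/3570) = -3570/97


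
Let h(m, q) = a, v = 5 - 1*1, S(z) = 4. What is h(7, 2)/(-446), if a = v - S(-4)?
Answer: 0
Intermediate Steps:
v = 4 (v = 5 - 1 = 4)
a = 0 (a = 4 - 1*4 = 4 - 4 = 0)
h(m, q) = 0
h(7, 2)/(-446) = 0/(-446) = 0*(-1/446) = 0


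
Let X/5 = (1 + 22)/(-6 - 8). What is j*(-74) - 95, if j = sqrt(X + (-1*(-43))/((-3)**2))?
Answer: -95 - 37*I*sqrt(6062)/21 ≈ -95.0 - 137.18*I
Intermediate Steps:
X = -115/14 (X = 5*((1 + 22)/(-6 - 8)) = 5*(23/(-14)) = 5*(23*(-1/14)) = 5*(-23/14) = -115/14 ≈ -8.2143)
j = I*sqrt(6062)/42 (j = sqrt(-115/14 + (-1*(-43))/((-3)**2)) = sqrt(-115/14 + 43/9) = sqrt(-433/126) = I*sqrt(6062)/42 ≈ 1.8538*I)
j*(-74) - 95 = (I*sqrt(6062)/42)*(-74) - 95 = -37*I*sqrt(6062)/21 - 95 = -95 - 37*I*sqrt(6062)/21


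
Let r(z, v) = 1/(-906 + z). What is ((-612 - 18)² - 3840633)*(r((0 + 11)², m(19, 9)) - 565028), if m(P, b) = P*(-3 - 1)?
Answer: 1527457375520073/785 ≈ 1.9458e+12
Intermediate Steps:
m(P, b) = -4*P (m(P, b) = P*(-4) = -4*P)
((-612 - 18)² - 3840633)*(r((0 + 11)², m(19, 9)) - 565028) = ((-612 - 18)² - 3840633)*(1/(-906 + (0 + 11)²) - 565028) = ((-630)² - 3840633)*(1/(-906 + 11²) - 565028) = (396900 - 3840633)*(1/(-906 + 121) - 565028) = -3443733*(1/(-785) - 565028) = -3443733*(-1/785 - 565028) = -3443733*(-443546981/785) = 1527457375520073/785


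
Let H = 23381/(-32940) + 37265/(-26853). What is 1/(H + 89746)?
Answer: 294845940/26460625278209 ≈ 1.1143e-5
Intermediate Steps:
H = -618453031/294845940 (H = 23381*(-1/32940) + 37265*(-1/26853) = -23381/32940 - 37265/26853 = -618453031/294845940 ≈ -2.0975)
1/(H + 89746) = 1/(-618453031/294845940 + 89746) = 1/(26460625278209/294845940) = 294845940/26460625278209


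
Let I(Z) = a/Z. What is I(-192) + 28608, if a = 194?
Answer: 2746271/96 ≈ 28607.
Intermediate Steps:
I(Z) = 194/Z
I(-192) + 28608 = 194/(-192) + 28608 = 194*(-1/192) + 28608 = -97/96 + 28608 = 2746271/96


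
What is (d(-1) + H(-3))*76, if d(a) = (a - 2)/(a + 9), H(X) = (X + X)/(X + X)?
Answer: 95/2 ≈ 47.500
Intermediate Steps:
H(X) = 1 (H(X) = (2*X)/((2*X)) = (2*X)*(1/(2*X)) = 1)
d(a) = (-2 + a)/(9 + a)
(d(-1) + H(-3))*76 = ((-2 - 1)/(9 - 1) + 1)*76 = (-3/8 + 1)*76 = (5/8)*76 = 95/2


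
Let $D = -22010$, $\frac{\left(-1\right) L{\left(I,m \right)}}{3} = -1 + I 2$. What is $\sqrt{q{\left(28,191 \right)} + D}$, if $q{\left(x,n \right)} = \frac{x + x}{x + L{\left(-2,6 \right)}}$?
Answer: $\frac{i \sqrt{40694082}}{43} \approx 148.35 i$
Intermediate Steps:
$L{\left(I,m \right)} = 3 - 6 I$ ($L{\left(I,m \right)} = - 3 \left(-1 + I 2\right) = - 3 \left(-1 + 2 I\right) = 3 - 6 I$)
$q{\left(x,n \right)} = \frac{2 x}{15 + x}$ ($q{\left(x,n \right)} = \frac{x + x}{x + \left(3 - -12\right)} = \frac{2 x}{x + \left(3 + 12\right)} = \frac{2 x}{x + 15} = \frac{2 x}{15 + x}$)
$\sqrt{q{\left(28,191 \right)} + D} = \sqrt{2 \cdot 28 \frac{1}{15 + 28} - 22010} = \sqrt{2 \cdot 28 \cdot \frac{1}{43} - 22010} = \sqrt{\frac{56}{43} - 22010} = \sqrt{- \frac{946374}{43}} = \frac{i \sqrt{40694082}}{43}$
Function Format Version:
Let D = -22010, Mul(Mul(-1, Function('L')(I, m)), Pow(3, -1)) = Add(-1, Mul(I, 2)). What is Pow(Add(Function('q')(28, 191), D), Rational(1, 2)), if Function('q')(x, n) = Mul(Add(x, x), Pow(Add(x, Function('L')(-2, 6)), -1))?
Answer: Mul(Rational(1, 43), I, Pow(40694082, Rational(1, 2))) ≈ Mul(148.35, I)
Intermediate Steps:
Function('L')(I, m) = Add(3, Mul(-6, I)) (Function('L')(I, m) = Mul(-3, Add(-1, Mul(I, 2))) = Mul(-3, Add(-1, Mul(2, I))) = Add(3, Mul(-6, I)))
Function('q')(x, n) = Mul(2, x, Pow(Add(15, x), -1)) (Function('q')(x, n) = Mul(Add(x, x), Pow(Add(x, Add(3, Mul(-6, -2))), -1)) = Mul(Mul(2, x), Pow(Add(x, Add(3, 12)), -1)) = Mul(Mul(2, x), Pow(Add(x, 15), -1)) = Mul(Mul(2, x), Pow(Add(15, x), -1)) = Mul(2, x, Pow(Add(15, x), -1)))
Pow(Add(Function('q')(28, 191), D), Rational(1, 2)) = Pow(Add(Mul(2, 28, Pow(Add(15, 28), -1)), -22010), Rational(1, 2)) = Pow(Add(Mul(2, 28, Pow(43, -1)), -22010), Rational(1, 2)) = Pow(Add(Mul(2, 28, Rational(1, 43)), -22010), Rational(1, 2)) = Pow(Add(Rational(56, 43), -22010), Rational(1, 2)) = Pow(Rational(-946374, 43), Rational(1, 2)) = Mul(Rational(1, 43), I, Pow(40694082, Rational(1, 2)))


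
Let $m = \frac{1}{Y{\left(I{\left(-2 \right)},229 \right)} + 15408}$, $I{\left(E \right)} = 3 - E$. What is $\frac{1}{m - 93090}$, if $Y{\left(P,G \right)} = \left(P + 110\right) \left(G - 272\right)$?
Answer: $- \frac{10463}{974000669} \approx -1.0742 \cdot 10^{-5}$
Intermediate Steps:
$Y{\left(P,G \right)} = \left(-272 + G\right) \left(110 + P\right)$ ($Y{\left(P,G \right)} = \left(110 + P\right) \left(-272 + G\right) = \left(-272 + G\right) \left(110 + P\right)$)
$m = \frac{1}{10463}$ ($m = \frac{1}{\left(-29920 - 272 \left(3 - -2\right) + 110 \cdot 229 + 229 \left(3 - -2\right)\right) + 15408} = \frac{1}{\left(-29920 - 272 \left(3 + 2\right) + 25190 + 229 \left(3 + 2\right)\right) + 15408} = \frac{1}{\left(-29920 - 1360 + 25190 + 229 \cdot 5\right) + 15408} = \frac{1}{\left(-29920 - 1360 + 25190 + 1145\right) + 15408} = \frac{1}{-4945 + 15408} = \frac{1}{10463} \approx 9.5575 \cdot 10^{-5}$)
$\frac{1}{m - 93090} = \frac{1}{\frac{1}{10463} - 93090} = \frac{1}{- \frac{974000669}{10463}} = - \frac{10463}{974000669}$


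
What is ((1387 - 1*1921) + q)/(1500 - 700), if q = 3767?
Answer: 3233/800 ≈ 4.0413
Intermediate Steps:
((1387 - 1*1921) + q)/(1500 - 700) = ((1387 - 1*1921) + 3767)/(1500 - 700) = ((1387 - 1921) + 3767)/800 = (-534 + 3767)*(1/800) = 3233*(1/800) = 3233/800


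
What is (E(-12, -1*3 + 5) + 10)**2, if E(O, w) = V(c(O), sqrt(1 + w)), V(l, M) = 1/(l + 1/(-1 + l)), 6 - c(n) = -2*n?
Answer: 11634921/117649 ≈ 98.895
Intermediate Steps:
c(n) = 6 + 2*n (c(n) = 6 - (-2)*n = 6 + 2*n)
E(O, w) = (5 + 2*O)/(-5 + (6 + 2*O)**2 - 2*O) (E(O, w) = (-1 + (6 + 2*O))/(1 + (6 + 2*O)**2 - (6 + 2*O)) = (5 + 2*O)/(1 + (6 + 2*O)**2 + (-6 - 2*O)) = (5 + 2*O)/(-5 + (6 + 2*O)**2 - 2*O))
(E(-12, -1*3 + 5) + 10)**2 = ((5 + 2*(-12))/(31 + 4*(-12)**2 + 22*(-12)) + 10)**2 = ((5 - 24)/(31 + 4*144 - 264) + 10)**2 = (-19/(31 + 576 - 264) + 10)**2 = (-19/343 + 10)**2 = (3411/343)**2 = 11634921/117649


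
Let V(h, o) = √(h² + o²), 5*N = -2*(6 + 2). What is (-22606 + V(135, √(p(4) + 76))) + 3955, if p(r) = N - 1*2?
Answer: -18651 + √457395/5 ≈ -18516.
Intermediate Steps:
N = -16/5 (N = (-2*(6 + 2))/5 = (-2*8)/5 = (⅕)*(-16) = -16/5 ≈ -3.2000)
p(r) = -26/5 (p(r) = -16/5 - 1*2 = -16/5 - 2 = -26/5)
(-22606 + V(135, √(p(4) + 76))) + 3955 = (-22606 + √(135² + (√(-26/5 + 76))²)) + 3955 = (-22606 + √(18225 + (√(354/5))²)) + 3955 = (-22606 + √(18225 + (√1770/5)²)) + 3955 = (-22606 + √(18225 + 354/5)) + 3955 = (-22606 + √(91479/5)) + 3955 = (-22606 + √457395/5) + 3955 = -18651 + √457395/5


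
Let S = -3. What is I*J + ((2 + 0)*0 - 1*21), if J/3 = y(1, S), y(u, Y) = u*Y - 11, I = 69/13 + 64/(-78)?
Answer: -2723/13 ≈ -209.46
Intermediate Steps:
I = 175/39 (I = 69*(1/13) + 64*(-1/78) = 69/13 - 32/39 = 175/39 ≈ 4.4872)
y(u, Y) = -11 + Y*u (y(u, Y) = Y*u - 11 = -11 + Y*u)
J = -42 (J = 3*(-11 - 3*1) = 3*(-11 - 3) = 3*(-14) = -42)
I*J + ((2 + 0)*0 - 1*21) = (175/39)*(-42) + ((2 + 0)*0 - 1*21) = -2450/13 + (2*0 - 21) = -2450/13 + (0 - 21) = -2450/13 - 21 = -2723/13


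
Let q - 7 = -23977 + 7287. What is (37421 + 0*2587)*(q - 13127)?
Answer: -1115520010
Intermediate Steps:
q = -16683 (q = 7 + (-23977 + 7287) = 7 - 16690 = -16683)
(37421 + 0*2587)*(q - 13127) = (37421 + 0*2587)*(-16683 - 13127) = (37421 + 0)*(-29810) = 37421*(-29810) = -1115520010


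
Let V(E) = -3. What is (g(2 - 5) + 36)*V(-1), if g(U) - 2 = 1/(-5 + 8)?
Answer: -115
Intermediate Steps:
g(U) = 7/3 (g(U) = 2 + 1/(-5 + 8) = 2 + 1/3 = 2 + ⅓ = 7/3)
(g(2 - 5) + 36)*V(-1) = (7/3 + 36)*(-3) = (115/3)*(-3) = -115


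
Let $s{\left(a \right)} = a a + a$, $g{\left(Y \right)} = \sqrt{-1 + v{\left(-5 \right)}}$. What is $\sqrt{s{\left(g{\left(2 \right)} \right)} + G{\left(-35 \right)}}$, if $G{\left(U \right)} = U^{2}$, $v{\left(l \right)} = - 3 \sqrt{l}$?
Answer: $\sqrt{1224 + \sqrt{-1 - 3 i \sqrt{5}} - 3 i \sqrt{5}} \approx 35.01 - 0.124 i$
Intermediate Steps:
$g{\left(Y \right)} = \sqrt{-1 - 3 i \sqrt{5}}$ ($g{\left(Y \right)} = \sqrt{-1 - 3 \sqrt{-5}} = \sqrt{-1 - 3 i \sqrt{5}}$)
$s{\left(a \right)} = a + a^{2}$ ($s{\left(a \right)} = a^{2} + a = a + a^{2}$)
$\sqrt{s{\left(g{\left(2 \right)} \right)} + G{\left(-35 \right)}} = \sqrt{\sqrt{-1 - 3 i \sqrt{5}} \left(1 + \sqrt{-1 - 3 i \sqrt{5}}\right) + \left(-35\right)^{2}} = \sqrt{\sqrt{-1 - 3 i \sqrt{5}} \left(1 + \sqrt{-1 - 3 i \sqrt{5}}\right) + 1225} = \sqrt{1225 + \sqrt{-1 - 3 i \sqrt{5}} \left(1 + \sqrt{-1 - 3 i \sqrt{5}}\right)}$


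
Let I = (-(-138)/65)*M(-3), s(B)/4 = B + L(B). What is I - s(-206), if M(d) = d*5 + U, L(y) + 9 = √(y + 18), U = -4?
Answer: 53278/65 - 8*I*√47 ≈ 819.66 - 54.845*I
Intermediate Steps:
L(y) = -9 + √(18 + y) (L(y) = -9 + √(y + 18) = -9 + √(18 + y))
M(d) = -4 + 5*d (M(d) = d*5 - 4 = 5*d - 4 = -4 + 5*d)
s(B) = -36 + 4*B + 4*√(18 + B) (s(B) = 4*(B + (-9 + √(18 + B))) = 4*(-9 + B + √(18 + B)) = -36 + 4*B + 4*√(18 + B))
I = -2622/65 (I = (-(-138)/65)*(-4 + 5*(-3)) = (-(-138)/65)*(-4 - 15) = -3*(-46/65)*(-19) = (138/65)*(-19) = -2622/65 ≈ -40.338)
I - s(-206) = -2622/65 - (-36 + 4*(-206) + 4*√(18 - 206)) = -2622/65 - (-36 - 824 + 4*√(-188)) = -2622/65 - (-36 - 824 + 4*(2*I*√47)) = -2622/65 - (-36 - 824 + 8*I*√47) = -2622/65 - (-860 + 8*I*√47) = -2622/65 + (860 - 8*I*√47) = 53278/65 - 8*I*√47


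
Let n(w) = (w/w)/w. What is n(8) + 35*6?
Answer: 1681/8 ≈ 210.13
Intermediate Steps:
n(w) = 1/w
n(8) + 35*6 = 1/8 + 35*6 = ⅛ + 210 = 1681/8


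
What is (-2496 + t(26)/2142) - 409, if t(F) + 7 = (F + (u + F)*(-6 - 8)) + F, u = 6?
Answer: -6222913/2142 ≈ -2905.2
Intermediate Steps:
t(F) = -91 - 12*F (t(F) = -7 + ((F + (6 + F)*(-6 - 8)) + F) = -7 + ((F + (6 + F)*(-14)) + F) = -7 + ((F + (-84 - 14*F)) + F) = -7 + ((-84 - 13*F) + F) = -7 + (-84 - 12*F) = -91 - 12*F)
(-2496 + t(26)/2142) - 409 = (-2496 + (-91 - 12*26)/2142) - 409 = (-2496 + (-91 - 312)*(1/2142)) - 409 = (-2496 - 403*1/2142) - 409 = (-2496 - 403/2142) - 409 = -5346835/2142 - 409 = -6222913/2142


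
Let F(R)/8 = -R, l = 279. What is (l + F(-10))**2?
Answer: 128881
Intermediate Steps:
F(R) = -8*R (F(R) = 8*(-R) = -8*R)
(l + F(-10))**2 = (279 - 8*(-10))**2 = (279 + 80)**2 = 359**2 = 128881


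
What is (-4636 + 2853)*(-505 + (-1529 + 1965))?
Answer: 123027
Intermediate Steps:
(-4636 + 2853)*(-505 + (-1529 + 1965)) = -1783*(-505 + 436) = -1783*(-69) = 123027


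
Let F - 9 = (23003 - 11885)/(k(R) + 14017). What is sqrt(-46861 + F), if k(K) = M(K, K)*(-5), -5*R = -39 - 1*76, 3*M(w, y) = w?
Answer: 7*I*sqrt(105094189822)/10484 ≈ 216.45*I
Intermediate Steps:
M(w, y) = w/3
R = 23 (R = -(-39 - 1*76)/5 = -(-39 - 76)/5 = -1/5*(-115) = 23)
k(K) = -5*K/3 (k(K) = (K/3)*(-5) = -5*K/3)
F = 205389/20968 (F = 9 + (23003 - 11885)/(-5/3*23 + 14017) = 9 + 11118/(-115/3 + 14017) = 9 + 11118/(41936/3) = 9 + 11118*(3/41936) = 9 + 16677/20968 = 205389/20968 ≈ 9.7953)
sqrt(-46861 + F) = sqrt(-46861 + 205389/20968) = sqrt(-982376059/20968) = 7*I*sqrt(105094189822)/10484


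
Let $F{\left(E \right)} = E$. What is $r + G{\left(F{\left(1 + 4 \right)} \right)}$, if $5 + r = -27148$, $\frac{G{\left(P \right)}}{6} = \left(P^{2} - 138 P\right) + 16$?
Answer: $-31047$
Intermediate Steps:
$G{\left(P \right)} = 96 - 828 P + 6 P^{2}$ ($G{\left(P \right)} = 6 \left(\left(P^{2} - 138 P\right) + 16\right) = 6 \left(16 + P^{2} - 138 P\right) = 96 - 828 P + 6 P^{2}$)
$r = -27153$ ($r = -5 - 27148 = -27153$)
$r + G{\left(F{\left(1 + 4 \right)} \right)} = -27153 + \left(96 - 828 \left(1 + 4\right) + 6 \left(1 + 4\right)^{2}\right) = -27153 + \left(96 - 4140 + 6 \cdot 5^{2}\right) = -27153 + \left(96 - 4140 + 6 \cdot 25\right) = -27153 + \left(96 - 4140 + 150\right) = -27153 - 3894 = -31047$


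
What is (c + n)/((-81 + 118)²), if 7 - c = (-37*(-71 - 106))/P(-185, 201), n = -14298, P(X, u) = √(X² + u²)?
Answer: -14291/1369 - 177*√74626/2761162 ≈ -10.457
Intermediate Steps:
c = 7 - 6549*√74626/74626 (c = 7 - (-37*(-71 - 106))/(√((-185)² + 201²)) = 7 - (-37*(-177))/(√(34225 + 40401)) = 7 - 6549/(√74626) = 7 - 6549*√74626/74626 ≈ -16.973)
(c + n)/((-81 + 118)²) = ((7 - 6549*√74626/74626) - 14298)/((-81 + 118)²) = (-14291 - 6549*√74626/74626)/(37²) = (-14291 - 6549*√74626/74626)/1369 = (-14291 - 6549*√74626/74626)*(1/1369) = -14291/1369 - 177*√74626/2761162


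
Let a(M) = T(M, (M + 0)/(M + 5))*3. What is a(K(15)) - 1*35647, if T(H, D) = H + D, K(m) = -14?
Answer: -107053/3 ≈ -35684.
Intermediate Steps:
T(H, D) = D + H
a(M) = 3*M + 3*M/(5 + M) (a(M) = ((M + 0)/(M + 5) + M)*3 = (M/(5 + M) + M)*3 = (M + M/(5 + M))*3 = 3*M + 3*M/(5 + M))
a(K(15)) - 1*35647 = 3*(-14)*(6 - 14)/(5 - 14) - 1*35647 = 3*(-14)*(-8)/(-9) - 35647 = 3*(-14)*(-1/9)*(-8) - 35647 = -112/3 - 35647 = -107053/3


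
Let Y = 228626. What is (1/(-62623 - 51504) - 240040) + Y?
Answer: -1302645579/114127 ≈ -11414.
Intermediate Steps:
(1/(-62623 - 51504) - 240040) + Y = (1/(-62623 - 51504) - 240040) + 228626 = (1/(-114127) - 240040) + 228626 = (-1/114127 - 240040) + 228626 = -27395045081/114127 + 228626 = -1302645579/114127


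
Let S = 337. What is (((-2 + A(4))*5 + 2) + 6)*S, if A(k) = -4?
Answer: -7414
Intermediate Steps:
(((-2 + A(4))*5 + 2) + 6)*S = (((-2 - 4)*5 + 2) + 6)*337 = ((-6*5 + 2) + 6)*337 = ((-30 + 2) + 6)*337 = (-28 + 6)*337 = -22*337 = -7414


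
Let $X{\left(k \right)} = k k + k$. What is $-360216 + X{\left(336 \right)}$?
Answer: $-246984$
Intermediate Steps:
$X{\left(k \right)} = k + k^{2}$ ($X{\left(k \right)} = k^{2} + k = k + k^{2}$)
$-360216 + X{\left(336 \right)} = -360216 + 336 \left(1 + 336\right) = -360216 + 336 \cdot 337 = -360216 + 113232 = -246984$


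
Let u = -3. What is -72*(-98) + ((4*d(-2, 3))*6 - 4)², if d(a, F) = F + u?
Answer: 7072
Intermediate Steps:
d(a, F) = -3 + F (d(a, F) = F - 3 = -3 + F)
-72*(-98) + ((4*d(-2, 3))*6 - 4)² = -72*(-98) + ((4*(-3 + 3))*6 - 4)² = 7056 + ((4*0)*6 - 4)² = 7056 + (0*6 - 4)² = 7056 + (0 - 4)² = 7056 + (-4)² = 7056 + 16 = 7072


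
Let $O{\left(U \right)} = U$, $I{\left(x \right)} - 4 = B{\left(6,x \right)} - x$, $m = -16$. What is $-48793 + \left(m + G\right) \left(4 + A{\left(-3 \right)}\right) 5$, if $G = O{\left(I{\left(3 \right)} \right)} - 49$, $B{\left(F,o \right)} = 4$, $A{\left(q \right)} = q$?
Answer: $-49093$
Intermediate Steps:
$I{\left(x \right)} = 8 - x$ ($I{\left(x \right)} = 4 - \left(-4 + x\right) = 8 - x$)
$G = -44$ ($G = \left(8 - 3\right) - 49 = 5 - 49 = -44$)
$-48793 + \left(m + G\right) \left(4 + A{\left(-3 \right)}\right) 5 = -48793 + \left(-16 - 44\right) \left(4 - 3\right) 5 = -48793 - 60 \cdot 1 \cdot 5 = -48793 - 300 = -49093$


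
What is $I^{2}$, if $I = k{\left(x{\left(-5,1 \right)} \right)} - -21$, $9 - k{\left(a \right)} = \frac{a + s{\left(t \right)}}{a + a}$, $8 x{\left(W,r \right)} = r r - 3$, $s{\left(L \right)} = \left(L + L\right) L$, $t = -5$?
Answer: $\frac{67081}{4} \approx 16770.0$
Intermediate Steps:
$s{\left(L \right)} = 2 L^{2}$ ($s{\left(L \right)} = 2 L L = 2 L^{2}$)
$x{\left(W,r \right)} = - \frac{3}{8} + \frac{r^{2}}{8}$ ($x{\left(W,r \right)} = \frac{r r - 3}{8} = \frac{r^{2} - 3}{8} = \frac{-3 + r^{2}}{8} = - \frac{3}{8} + \frac{r^{2}}{8}$)
$k{\left(a \right)} = 9 - \frac{50 + a}{2 a}$ ($k{\left(a \right)} = 9 - \frac{a + 2 \left(-5\right)^{2}}{a + a} = 9 - \frac{a + 2 \cdot 25}{2 a} = 9 - \left(a + 50\right) \frac{1}{2 a} = 9 - \left(50 + a\right) \frac{1}{2 a} = 9 - \frac{50 + a}{2 a}$)
$I = \frac{259}{2}$ ($I = \left(\frac{17}{2} - \frac{25}{- \frac{3}{8} + \frac{1^{2}}{8}}\right) - -21 = \left(\frac{17}{2} - \frac{25}{- \frac{3}{8} + \frac{1}{8} \cdot 1}\right) + 21 = \left(\frac{17}{2} - \frac{25}{- \frac{3}{8} + \frac{1}{8}}\right) + 21 = \left(\frac{17}{2} - \frac{25}{- \frac{1}{4}}\right) + 21 = \left(\frac{17}{2} - -100\right) + 21 = \left(\frac{17}{2} + 100\right) + 21 = \frac{217}{2} + 21 = \frac{259}{2} \approx 129.5$)
$I^{2} = \left(\frac{259}{2}\right)^{2} = \frac{67081}{4}$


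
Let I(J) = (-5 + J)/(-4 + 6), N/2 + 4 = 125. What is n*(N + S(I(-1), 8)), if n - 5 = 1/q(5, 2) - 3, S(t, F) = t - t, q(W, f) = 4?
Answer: 1089/2 ≈ 544.50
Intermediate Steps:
N = 242 (N = -8 + 2*125 = -8 + 250 = 242)
I(J) = -5/2 + J/2 (I(J) = (-5 + J)/2 = (-5 + J)*(½) = -5/2 + J/2)
S(t, F) = 0
n = 9/4 (n = 5 + (1/4 - 3) = 5 + (¼ - 3) = 5 - 11/4 = 9/4 ≈ 2.2500)
n*(N + S(I(-1), 8)) = 9*(242 + 0)/4 = (9/4)*242 = 1089/2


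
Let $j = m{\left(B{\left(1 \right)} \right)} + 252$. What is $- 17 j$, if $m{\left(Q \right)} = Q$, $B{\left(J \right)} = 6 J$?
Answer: $-4386$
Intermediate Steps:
$j = 258$ ($j = 6 \cdot 1 + 252 = 6 + 252 = 258$)
$- 17 j = \left(-17\right) 258 = -4386$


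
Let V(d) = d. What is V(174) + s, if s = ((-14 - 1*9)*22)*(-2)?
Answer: 1186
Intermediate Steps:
s = 1012 (s = ((-14 - 9)*22)*(-2) = -23*22*(-2) = -506*(-2) = 1012)
V(174) + s = 174 + 1012 = 1186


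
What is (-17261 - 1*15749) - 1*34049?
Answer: -67059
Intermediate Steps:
(-17261 - 1*15749) - 1*34049 = (-17261 - 15749) - 34049 = -33010 - 34049 = -67059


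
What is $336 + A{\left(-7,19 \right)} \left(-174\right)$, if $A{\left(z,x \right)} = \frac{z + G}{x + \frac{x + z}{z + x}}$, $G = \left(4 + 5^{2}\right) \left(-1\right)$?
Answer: $\frac{3246}{5} \approx 649.2$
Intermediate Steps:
$G = -29$ ($G = \left(4 + 25\right) \left(-1\right) = 29 \left(-1\right) = -29$)
$A{\left(z,x \right)} = \frac{-29 + z}{1 + x}$ ($A{\left(z,x \right)} = \frac{z - 29}{x + \frac{x + z}{z + x}} = \frac{-29 + z}{x + \frac{x + z}{x + z}} = \frac{-29 + z}{x + 1} = \frac{-29 + z}{1 + x}$)
$336 + A{\left(-7,19 \right)} \left(-174\right) = 336 + \frac{-29 - 7}{1 + 19} \left(-174\right) = 336 + \frac{1}{20} \left(-36\right) \left(-174\right) = 336 - - \frac{1566}{5} = 336 + \frac{1566}{5} = \frac{3246}{5}$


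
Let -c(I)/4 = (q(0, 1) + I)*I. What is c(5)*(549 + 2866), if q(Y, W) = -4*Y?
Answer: -341500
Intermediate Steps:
c(I) = -4*I² (c(I) = -4*(-4*0 + I)*I = -4*(0 + I)*I = -4*I*I = -4*I²)
c(5)*(549 + 2866) = (-4*5²)*(549 + 2866) = -4*25*3415 = -100*3415 = -341500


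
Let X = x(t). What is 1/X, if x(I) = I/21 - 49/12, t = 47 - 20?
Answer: -84/235 ≈ -0.35745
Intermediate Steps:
t = 27
x(I) = -49/12 + I/21 (x(I) = I*(1/21) - 49*1/12 = I/21 - 49/12 = -49/12 + I/21)
X = -235/84 (X = -49/12 + (1/21)*27 = -49/12 + 9/7 = -235/84 ≈ -2.7976)
1/X = 1/(-235/84) = -84/235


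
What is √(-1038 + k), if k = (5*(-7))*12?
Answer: 27*I*√2 ≈ 38.184*I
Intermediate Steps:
k = -420 (k = -35*12 = -420)
√(-1038 + k) = √(-1038 - 420) = √(-1458) = 27*I*√2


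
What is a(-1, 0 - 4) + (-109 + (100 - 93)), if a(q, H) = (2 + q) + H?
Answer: -105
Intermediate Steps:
a(q, H) = 2 + H + q
a(-1, 0 - 4) + (-109 + (100 - 93)) = (2 + (0 - 4) - 1) + (-109 + (100 - 93)) = (2 - 4 - 1) + (-109 + 7) = -3 - 102 = -105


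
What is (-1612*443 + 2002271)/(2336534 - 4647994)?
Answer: -257631/462292 ≈ -0.55729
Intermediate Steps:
(-1612*443 + 2002271)/(2336534 - 4647994) = (-714116 + 2002271)/(-2311460) = 1288155*(-1/2311460) = -257631/462292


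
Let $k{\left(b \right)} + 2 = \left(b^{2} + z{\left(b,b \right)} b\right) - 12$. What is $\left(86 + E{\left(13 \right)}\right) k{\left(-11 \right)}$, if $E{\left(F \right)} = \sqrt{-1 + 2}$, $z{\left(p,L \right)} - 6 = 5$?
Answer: $-1218$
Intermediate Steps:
$z{\left(p,L \right)} = 11$ ($z{\left(p,L \right)} = 6 + 5 = 11$)
$E{\left(F \right)} = 1$ ($E{\left(F \right)} = \sqrt{1} = 1$)
$k{\left(b \right)} = -14 + b^{2} + 11 b$ ($k{\left(b \right)} = -2 - \left(12 - b^{2} - 11 b\right) = -2 + \left(-12 + b^{2} + 11 b\right) = -14 + b^{2} + 11 b$)
$\left(86 + E{\left(13 \right)}\right) k{\left(-11 \right)} = \left(86 + 1\right) \left(-14 + \left(-11\right)^{2} + 11 \left(-11\right)\right) = 87 \left(-14 + 121 - 121\right) = 87 \left(-14\right) = -1218$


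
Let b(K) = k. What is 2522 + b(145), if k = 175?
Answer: 2697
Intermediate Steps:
b(K) = 175
2522 + b(145) = 2522 + 175 = 2697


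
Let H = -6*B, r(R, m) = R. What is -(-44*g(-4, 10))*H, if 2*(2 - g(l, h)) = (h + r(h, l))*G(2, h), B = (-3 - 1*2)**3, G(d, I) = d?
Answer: -594000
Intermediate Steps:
B = -125 (B = (-3 - 2)**3 = (-5)**3 = -125)
H = 750 (H = -6*(-125) = 750)
g(l, h) = 2 - 2*h (g(l, h) = 2 - (h + h)*2/2 = 2 - 2*h*2/2 = 2 - 2*h)
-(-44*g(-4, 10))*H = -(-44*(2 - 2*10))*750 = -(-44*(2 - 20))*750 = -(-44*(-18))*750 = -792*750 = -1*594000 = -594000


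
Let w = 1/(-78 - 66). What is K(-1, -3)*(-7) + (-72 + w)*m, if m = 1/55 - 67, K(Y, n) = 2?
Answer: 3174043/660 ≈ 4809.2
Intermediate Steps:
w = -1/144 (w = 1/(-144) = -1/144 ≈ -0.0069444)
m = -3684/55 (m = 1/55 - 67 = -3684/55 ≈ -66.982)
K(-1, -3)*(-7) + (-72 + w)*m = 2*(-7) + (-72 - 1/144)*(-3684/55) = -14 - 10369/144*(-3684/55) = -14 + 3183283/660 = 3174043/660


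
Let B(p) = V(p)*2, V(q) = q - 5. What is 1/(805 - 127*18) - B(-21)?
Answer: 77011/1481 ≈ 51.999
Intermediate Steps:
V(q) = -5 + q
B(p) = -10 + 2*p (B(p) = (-5 + p)*2 = -10 + 2*p)
1/(805 - 127*18) - B(-21) = 1/(805 - 127*18) - (-10 + 2*(-21)) = 1/(805 - 2286) - (-10 - 42) = 1/(-1481) - 1*(-52) = -1/1481 + 52 = 77011/1481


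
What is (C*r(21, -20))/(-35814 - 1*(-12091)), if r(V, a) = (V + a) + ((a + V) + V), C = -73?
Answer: 1679/23723 ≈ 0.070775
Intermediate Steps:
r(V, a) = 2*a + 3*V (r(V, a) = (V + a) + ((V + a) + V) = (V + a) + (a + 2*V) = 2*a + 3*V)
(C*r(21, -20))/(-35814 - 1*(-12091)) = (-73*(2*(-20) + 3*21))/(-35814 - 1*(-12091)) = (-73*(-40 + 63))/(-35814 + 12091) = -73*23/(-23723) = -1679*(-1/23723) = 1679/23723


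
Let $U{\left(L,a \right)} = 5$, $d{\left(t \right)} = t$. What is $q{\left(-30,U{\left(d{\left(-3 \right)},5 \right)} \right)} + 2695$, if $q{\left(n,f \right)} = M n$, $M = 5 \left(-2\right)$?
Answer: $2995$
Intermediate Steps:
$M = -10$
$q{\left(n,f \right)} = - 10 n$
$q{\left(-30,U{\left(d{\left(-3 \right)},5 \right)} \right)} + 2695 = \left(-10\right) \left(-30\right) + 2695 = 300 + 2695 = 2995$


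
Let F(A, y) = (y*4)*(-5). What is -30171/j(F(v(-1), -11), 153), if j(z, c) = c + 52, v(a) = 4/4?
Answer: -30171/205 ≈ -147.18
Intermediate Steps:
v(a) = 1 (v(a) = 4*(¼) = 1)
F(A, y) = -20*y (F(A, y) = (4*y)*(-5) = -20*y)
j(z, c) = 52 + c
-30171/j(F(v(-1), -11), 153) = -30171/(52 + 153) = -30171/205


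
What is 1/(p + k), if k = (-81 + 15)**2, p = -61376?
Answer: -1/57020 ≈ -1.7538e-5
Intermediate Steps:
k = 4356 (k = (-66)**2 = 4356)
1/(p + k) = 1/(-61376 + 4356) = 1/(-57020) = -1/57020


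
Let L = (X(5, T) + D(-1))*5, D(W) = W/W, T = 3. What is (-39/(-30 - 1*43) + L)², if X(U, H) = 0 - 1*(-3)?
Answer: 2247001/5329 ≈ 421.66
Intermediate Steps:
D(W) = 1
X(U, H) = 3 (X(U, H) = 0 + 3 = 3)
L = 20 (L = (3 + 1)*5 = 4*5 = 20)
(-39/(-30 - 1*43) + L)² = (-39/(-30 - 1*43) + 20)² = (-39/(-30 - 43) + 20)² = (-39/(-73) + 20)² = (-39*(-1/73) + 20)² = (39/73 + 20)² = (1499/73)² = 2247001/5329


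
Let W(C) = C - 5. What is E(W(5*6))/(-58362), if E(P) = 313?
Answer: -313/58362 ≈ -0.0053631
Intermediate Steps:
W(C) = -5 + C
E(W(5*6))/(-58362) = 313/(-58362) = 313*(-1/58362) = -313/58362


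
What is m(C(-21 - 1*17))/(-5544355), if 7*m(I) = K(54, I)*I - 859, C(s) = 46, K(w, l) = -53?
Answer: 471/5544355 ≈ 8.4951e-5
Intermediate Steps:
m(I) = -859/7 - 53*I/7 (m(I) = (-53*I - 859)/7 = (-859 - 53*I)/7 = -859/7 - 53*I/7)
m(C(-21 - 1*17))/(-5544355) = (-859/7 - 53/7*46)/(-5544355) = (-859/7 - 2438/7)*(-1/5544355) = -471*(-1/5544355) = 471/5544355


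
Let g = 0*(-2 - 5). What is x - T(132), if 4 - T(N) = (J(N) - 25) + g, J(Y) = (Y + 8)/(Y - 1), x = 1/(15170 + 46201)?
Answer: -224556358/8039601 ≈ -27.931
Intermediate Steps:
g = 0 (g = 0*(-7) = 0)
x = 1/61371 ≈ 1.6294e-5
J(Y) = (8 + Y)/(-1 + Y)
T(N) = 29 - (8 + N)/(-1 + N) (T(N) = 4 - (((8 + N)/(-1 + N) - 25) + 0) = 4 - ((-25 + (8 + N)/(-1 + N)) + 0) = 4 - (-25 + (8 + N)/(-1 + N)) = 4 + (25 - (8 + N)/(-1 + N)) = 29 - (8 + N)/(-1 + N))
x - T(132) = 1/61371 - (-37 + 28*132)/(-1 + 132) = 1/61371 - (-37 + 3696)/131 = 1/61371 - 3659/131 = -224556358/8039601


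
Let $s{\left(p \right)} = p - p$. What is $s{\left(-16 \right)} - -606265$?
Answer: $606265$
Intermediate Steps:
$s{\left(p \right)} = 0$
$s{\left(-16 \right)} - -606265 = 0 - -606265 = 0 + 606265 = 606265$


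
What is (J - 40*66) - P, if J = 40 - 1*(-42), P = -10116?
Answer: 7558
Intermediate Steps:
J = 82 (J = 40 + 42 = 82)
(J - 40*66) - P = (82 - 40*66) - 1*(-10116) = (82 - 2640) + 10116 = -2558 + 10116 = 7558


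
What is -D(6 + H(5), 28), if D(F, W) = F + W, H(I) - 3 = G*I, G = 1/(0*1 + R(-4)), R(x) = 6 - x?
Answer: -75/2 ≈ -37.500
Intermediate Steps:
G = ⅒ (G = 1/(0*1 + (6 - 1*(-4))) = 1/(0 + (6 + 4)) = 1/(0 + 10) = 1/10 = ⅒ ≈ 0.10000)
H(I) = 3 + I/10
-D(6 + H(5), 28) = -((6 + (3 + (⅒)*5)) + 28) = -((6 + (3 + ½)) + 28) = -((6 + 7/2) + 28) = -(19/2 + 28) = -1*75/2 = -75/2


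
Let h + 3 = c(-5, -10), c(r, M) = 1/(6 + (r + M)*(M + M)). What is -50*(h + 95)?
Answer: -703825/153 ≈ -4600.2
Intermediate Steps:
c(r, M) = 1/(6 + 2*M*(M + r)) (c(r, M) = 1/(6 + (M + r)*(2*M)) = 1/(6 + 2*M*(M + r)))
h = -917/306 (h = -3 + 1/(2*(3 + (-10)² - 10*(-5))) = -3 + 1/(2*(3 + 100 + 50)) = -3 + (½)/153 = -3 + (½)*(1/153) = -3 + 1/306 = -917/306 ≈ -2.9967)
-50*(h + 95) = -50*(-917/306 + 95) = -50*28153/306 = -703825/153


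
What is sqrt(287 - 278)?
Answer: 3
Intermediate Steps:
sqrt(287 - 278) = sqrt(9) = 3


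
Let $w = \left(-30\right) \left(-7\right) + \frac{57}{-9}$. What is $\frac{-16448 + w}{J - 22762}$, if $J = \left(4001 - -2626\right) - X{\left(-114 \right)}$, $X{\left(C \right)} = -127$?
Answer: $\frac{48733}{48024} \approx 1.0148$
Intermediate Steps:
$J = 6754$ ($J = \left(4001 - -2626\right) - -127 = \left(4001 + 2626\right) + 127 = 6627 + 127 = 6754$)
$w = \frac{611}{3}$ ($w = 210 + 57 \left(- \frac{1}{9}\right) = 210 - \frac{19}{3} = \frac{611}{3} \approx 203.67$)
$\frac{-16448 + w}{J - 22762} = \frac{-16448 + \frac{611}{3}}{6754 - 22762} = - \frac{48733}{3 \left(-16008\right)} = \left(- \frac{48733}{3}\right) \left(- \frac{1}{16008}\right) = \frac{48733}{48024}$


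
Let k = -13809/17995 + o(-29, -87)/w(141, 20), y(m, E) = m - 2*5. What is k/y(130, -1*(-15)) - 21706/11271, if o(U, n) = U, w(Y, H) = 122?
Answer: -514489501/265995600 ≈ -1.9342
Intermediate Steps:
y(m, E) = -10 + m (y(m, E) = m - 10 = -10 + m)
k = -593/590 (k = -13809/17995 - 29/122 = -593/590 ≈ -1.0051)
k/y(130, -1*(-15)) - 21706/11271 = -593/(590*(-10 + 130)) - 21706/11271 = -593/590/120 - 21706*1/11271 = -593/590*1/120 - 21706/11271 = -593/70800 - 21706/11271 = -514489501/265995600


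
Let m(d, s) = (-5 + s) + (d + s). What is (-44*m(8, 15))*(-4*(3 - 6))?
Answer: -17424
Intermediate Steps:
m(d, s) = -5 + d + 2*s
(-44*m(8, 15))*(-4*(3 - 6)) = (-44*(-5 + 8 + 2*15))*(-4*(3 - 6)) = (-44*(-5 + 8 + 30))*(-4*(-3)) = -44*33*12 = -1452*12 = -17424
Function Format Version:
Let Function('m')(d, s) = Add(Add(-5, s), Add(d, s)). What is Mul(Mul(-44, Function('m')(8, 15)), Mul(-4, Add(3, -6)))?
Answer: -17424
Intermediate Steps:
Function('m')(d, s) = Add(-5, d, Mul(2, s))
Mul(Mul(-44, Function('m')(8, 15)), Mul(-4, Add(3, -6))) = Mul(Mul(-44, Add(-5, 8, Mul(2, 15))), Mul(-4, Add(3, -6))) = Mul(Mul(-44, Add(-5, 8, 30)), Mul(-4, -3)) = Mul(Mul(-44, 33), 12) = Mul(-1452, 12) = -17424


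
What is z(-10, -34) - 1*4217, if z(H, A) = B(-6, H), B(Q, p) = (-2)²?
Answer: -4213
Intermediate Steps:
B(Q, p) = 4
z(H, A) = 4
z(-10, -34) - 1*4217 = 4 - 1*4217 = 4 - 4217 = -4213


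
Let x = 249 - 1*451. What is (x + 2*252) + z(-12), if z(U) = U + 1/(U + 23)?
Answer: 3191/11 ≈ 290.09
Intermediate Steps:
x = -202 (x = 249 - 451 = -202)
z(U) = U + 1/(23 + U)
(x + 2*252) + z(-12) = (-202 + 2*252) + (1 + (-12)² + 23*(-12))/(23 - 12) = (-202 + 504) + (1 + 144 - 276)/11 = 302 + (1/11)*(-131) = 302 - 131/11 = 3191/11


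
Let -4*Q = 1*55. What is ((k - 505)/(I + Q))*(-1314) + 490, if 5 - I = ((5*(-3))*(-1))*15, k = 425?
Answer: 7534/187 ≈ 40.289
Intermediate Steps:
I = -220 (I = 5 - (5*(-3))*(-1)*15 = 5 - (-15*(-1))*15 = 5 - 15*15 = 5 - 1*225 = 5 - 225 = -220)
Q = -55/4 ≈ -13.750
((k - 505)/(I + Q))*(-1314) + 490 = ((425 - 505)/(-220 - 55/4))*(-1314) + 490 = -80/(-935/4)*(-1314) + 490 = -80*(-4/935)*(-1314) + 490 = (64/187)*(-1314) + 490 = -84096/187 + 490 = 7534/187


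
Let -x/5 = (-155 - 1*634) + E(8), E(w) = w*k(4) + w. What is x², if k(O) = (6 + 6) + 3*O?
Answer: 8673025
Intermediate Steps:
k(O) = 12 + 3*O
E(w) = 25*w (E(w) = w*(12 + 3*4) + w = w*(12 + 12) + w = w*24 + w = 24*w + w = 25*w)
x = 2945 (x = -5*((-155 - 1*634) + 25*8) = -5*((-155 - 634) + 200) = -5*(-789 + 200) = -5*(-589) = 2945)
x² = 2945² = 8673025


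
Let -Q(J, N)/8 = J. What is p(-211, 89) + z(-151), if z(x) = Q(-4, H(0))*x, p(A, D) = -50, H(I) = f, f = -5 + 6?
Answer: -4882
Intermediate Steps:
f = 1
H(I) = 1
Q(J, N) = -8*J
z(x) = 32*x (z(x) = (-8*(-4))*x = 32*x)
p(-211, 89) + z(-151) = -50 + 32*(-151) = -50 - 4832 = -4882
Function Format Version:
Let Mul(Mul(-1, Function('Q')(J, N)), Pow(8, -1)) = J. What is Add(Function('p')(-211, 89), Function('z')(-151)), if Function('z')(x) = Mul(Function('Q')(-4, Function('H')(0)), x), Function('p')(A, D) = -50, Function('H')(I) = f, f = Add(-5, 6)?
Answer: -4882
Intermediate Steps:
f = 1
Function('H')(I) = 1
Function('Q')(J, N) = Mul(-8, J)
Function('z')(x) = Mul(32, x) (Function('z')(x) = Mul(Mul(-8, -4), x) = Mul(32, x))
Add(Function('p')(-211, 89), Function('z')(-151)) = Add(-50, Mul(32, -151)) = Add(-50, -4832) = -4882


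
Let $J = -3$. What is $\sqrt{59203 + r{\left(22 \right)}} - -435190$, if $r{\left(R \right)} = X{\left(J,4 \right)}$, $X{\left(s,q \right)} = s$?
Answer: $435190 + 40 \sqrt{37} \approx 4.3543 \cdot 10^{5}$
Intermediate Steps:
$r{\left(R \right)} = -3$
$\sqrt{59203 + r{\left(22 \right)}} - -435190 = \sqrt{59203 - 3} - -435190 = \sqrt{59200} + 435190 = 40 \sqrt{37} + 435190 = 435190 + 40 \sqrt{37}$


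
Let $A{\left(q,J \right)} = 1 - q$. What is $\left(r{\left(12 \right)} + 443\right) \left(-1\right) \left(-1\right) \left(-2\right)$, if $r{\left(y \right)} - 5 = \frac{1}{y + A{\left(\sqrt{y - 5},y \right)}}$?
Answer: $- \frac{72589}{81} - \frac{\sqrt{7}}{81} \approx -896.19$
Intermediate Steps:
$r{\left(y \right)} = 5 + \frac{1}{1 + y - \sqrt{-5 + y}}$ ($r{\left(y \right)} = 5 + \frac{1}{y - \left(-1 + \sqrt{y - 5}\right)} = 5 + \frac{1}{y - \left(-1 + \sqrt{-5 + y}\right)} = 5 + \frac{1}{1 + y - \sqrt{-5 + y}}$)
$\left(r{\left(12 \right)} + 443\right) \left(-1\right) \left(-1\right) \left(-2\right) = \left(\frac{6 - 5 \sqrt{-5 + 12} + 5 \cdot 12}{1 + 12 - \sqrt{-5 + 12}} + 443\right) \left(-1\right) \left(-1\right) \left(-2\right) = \left(\frac{6 - 5 \sqrt{7} + 60}{1 + 12 - \sqrt{7}} + 443\right) 1 \left(-2\right) = \left(\frac{66 - 5 \sqrt{7}}{13 - \sqrt{7}} + 443\right) \left(-2\right) = \left(443 + \frac{66 - 5 \sqrt{7}}{13 - \sqrt{7}}\right) \left(-2\right) = -886 - \frac{2 \left(66 - 5 \sqrt{7}\right)}{13 - \sqrt{7}}$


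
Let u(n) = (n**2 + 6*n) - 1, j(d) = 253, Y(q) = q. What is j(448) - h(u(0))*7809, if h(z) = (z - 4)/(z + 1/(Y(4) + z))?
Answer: -116629/2 ≈ -58315.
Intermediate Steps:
u(n) = -1 + n**2 + 6*n
h(z) = (-4 + z)/(z + 1/(4 + z)) (h(z) = (z - 4)/(z + 1/(4 + z)) = (-4 + z)/(z + 1/(4 + z)))
j(448) - h(u(0))*7809 = 253 - (-16 + (-1 + 0**2 + 6*0)**2)/(1 + (-1 + 0**2 + 6*0)**2 + 4*(-1 + 0**2 + 6*0))*7809 = 253 - (-16 + (-1 + 0 + 0)**2)/(1 + (-1 + 0 + 0)**2 + 4*(-1 + 0 + 0))*7809 = 253 - (-16 + (-1)**2)/(1 + (-1)**2 + 4*(-1))*7809 = 253 - (-16 + 1)/(1 + 1 - 4)*7809 = 253 - -15/(-2)*7809 = 253 - (-1/2*(-15))*7809 = 253 - 15*7809/2 = 253 - 1*117135/2 = 253 - 117135/2 = -116629/2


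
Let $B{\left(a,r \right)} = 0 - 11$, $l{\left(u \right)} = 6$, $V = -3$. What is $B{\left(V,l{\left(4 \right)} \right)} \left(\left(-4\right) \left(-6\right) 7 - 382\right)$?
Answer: $2354$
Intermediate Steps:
$B{\left(a,r \right)} = -11$ ($B{\left(a,r \right)} = 0 - 11 = -11$)
$B{\left(V,l{\left(4 \right)} \right)} \left(\left(-4\right) \left(-6\right) 7 - 382\right) = - 11 \left(\left(-4\right) \left(-6\right) 7 - 382\right) = - 11 \left(24 \cdot 7 - 382\right) = - 11 \left(168 - 382\right) = \left(-11\right) \left(-214\right) = 2354$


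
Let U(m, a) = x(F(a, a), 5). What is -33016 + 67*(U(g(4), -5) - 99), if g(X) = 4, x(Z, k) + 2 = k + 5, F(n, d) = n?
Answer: -39113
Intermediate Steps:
x(Z, k) = 3 + k (x(Z, k) = -2 + (k + 5) = -2 + (5 + k) = 3 + k)
U(m, a) = 8 (U(m, a) = 3 + 5 = 8)
-33016 + 67*(U(g(4), -5) - 99) = -33016 + 67*(8 - 99) = -33016 + 67*(-91) = -33016 - 6097 = -39113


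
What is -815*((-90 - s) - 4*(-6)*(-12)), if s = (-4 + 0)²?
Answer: 321110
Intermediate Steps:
s = 16 (s = (-4)² = 16)
-815*((-90 - s) - 4*(-6)*(-12)) = -815*((-90 - 1*16) - 4*(-6)*(-12)) = -815*((-90 - 16) + 24*(-12)) = -815*(-106 - 288) = -815*(-394) = 321110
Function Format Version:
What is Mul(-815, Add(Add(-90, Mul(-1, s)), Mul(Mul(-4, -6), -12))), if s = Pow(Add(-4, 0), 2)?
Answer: 321110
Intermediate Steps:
s = 16 (s = Pow(-4, 2) = 16)
Mul(-815, Add(Add(-90, Mul(-1, s)), Mul(Mul(-4, -6), -12))) = Mul(-815, Add(Add(-90, Mul(-1, 16)), Mul(Mul(-4, -6), -12))) = Mul(-815, Add(Add(-90, -16), Mul(24, -12))) = Mul(-815, Add(-106, -288)) = Mul(-815, -394) = 321110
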